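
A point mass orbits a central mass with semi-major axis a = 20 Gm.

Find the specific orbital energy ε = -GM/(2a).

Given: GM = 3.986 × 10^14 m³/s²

Convert to SI: a = 20 Gm = 2e+10 m.
ε = −GM / (2a).
ε = −3.986e+14 / (2 · 2e+10) J/kg ≈ -9965 J/kg = -9.965 kJ/kg.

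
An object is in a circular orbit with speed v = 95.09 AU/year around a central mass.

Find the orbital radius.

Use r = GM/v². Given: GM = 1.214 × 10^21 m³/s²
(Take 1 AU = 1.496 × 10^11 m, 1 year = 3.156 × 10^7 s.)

Convert to SI: v = 95.09 AU/year = 450743 m/s.
For a circular orbit, v² = GM / r, so r = GM / v².
r = 1.214e+21 / (450743)² m ≈ 5.975e+09 m = 0.03994 AU.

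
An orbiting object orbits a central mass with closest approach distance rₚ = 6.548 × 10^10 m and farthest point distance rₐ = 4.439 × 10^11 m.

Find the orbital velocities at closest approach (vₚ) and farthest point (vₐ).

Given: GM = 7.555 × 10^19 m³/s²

Use the vis-viva equation v² = GM(2/r − 1/a) with a = (rₚ + rₐ)/2 = (6.548e+10 + 4.439e+11)/2 = 2.5469e+11 m.
vₚ = √(GM · (2/rₚ − 1/a)) = √(7.555e+19 · (2/6.548e+10 − 1/2.5469e+11)) m/s ≈ 4.484e+04 m/s = 44.84 km/s.
vₐ = √(GM · (2/rₐ − 1/a)) = √(7.555e+19 · (2/4.439e+11 − 1/2.5469e+11)) m/s ≈ 6615 m/s = 6.615 km/s.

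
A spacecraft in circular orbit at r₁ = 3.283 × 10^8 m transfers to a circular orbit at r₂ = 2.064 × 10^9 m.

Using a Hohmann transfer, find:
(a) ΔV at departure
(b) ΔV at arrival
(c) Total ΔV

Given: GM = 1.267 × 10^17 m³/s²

Transfer semi-major axis: a_t = (r₁ + r₂)/2 = (3.283e+08 + 2.064e+09)/2 = 1.19615e+09 m.
Circular speeds: v₁ = √(GM/r₁) = 19645 m/s, v₂ = √(GM/r₂) = 7834.9 m/s.
Transfer speeds (vis-viva v² = GM(2/r − 1/a_t)): v₁ᵗ = 25805.7 m/s, v₂ᵗ = 4104.65 m/s.
(a) ΔV₁ = |v₁ᵗ − v₁| ≈ 6161 m/s = 6.161 km/s.
(b) ΔV₂ = |v₂ − v₂ᵗ| ≈ 3730 m/s = 3.73 km/s.
(c) ΔV_total = ΔV₁ + ΔV₂ ≈ 9891 m/s = 9.891 km/s.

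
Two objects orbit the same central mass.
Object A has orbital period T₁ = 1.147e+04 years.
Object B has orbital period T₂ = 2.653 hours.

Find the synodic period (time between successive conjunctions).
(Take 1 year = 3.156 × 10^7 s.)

Convert to SI: T₁ = 1.147e+04 years = 3.61993e+11 s; T₂ = 2.653 hours = 9550.8 s.
T_syn = |T₁ · T₂ / (T₁ − T₂)|.
T_syn = |3.61993e+11 · 9550.8 / (3.61993e+11 − 9550.8)| s ≈ 9551 s = 2.653 hours.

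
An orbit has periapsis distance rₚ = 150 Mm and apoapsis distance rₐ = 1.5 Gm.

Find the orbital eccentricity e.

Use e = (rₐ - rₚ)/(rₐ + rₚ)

Convert to SI: rₚ = 150 Mm = 1.5e+08 m; rₐ = 1.5 Gm = 1.5e+09 m.
e = (rₐ − rₚ) / (rₐ + rₚ).
e = (1.5e+09 − 1.5e+08) / (1.5e+09 + 1.5e+08) = 1.35e+09 / 1.65e+09 ≈ 0.8182.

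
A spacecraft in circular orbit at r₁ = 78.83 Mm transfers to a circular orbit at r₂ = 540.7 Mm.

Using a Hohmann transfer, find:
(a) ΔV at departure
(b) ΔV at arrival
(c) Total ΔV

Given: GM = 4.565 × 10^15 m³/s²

Convert to SI: r₁ = 78.83 Mm = 7.883e+07 m; r₂ = 540.7 Mm = 5.407e+08 m.
Transfer semi-major axis: a_t = (r₁ + r₂)/2 = (7.883e+07 + 5.407e+08)/2 = 3.09765e+08 m.
Circular speeds: v₁ = √(GM/r₁) = 7609.82 m/s, v₂ = √(GM/r₂) = 2905.64 m/s.
Transfer speeds (vis-viva v² = GM(2/r − 1/a_t)): v₁ᵗ = 10053.9 m/s, v₂ᵗ = 1465.79 m/s.
(a) ΔV₁ = |v₁ᵗ − v₁| ≈ 2444 m/s = 2.444 km/s.
(b) ΔV₂ = |v₂ − v₂ᵗ| ≈ 1440 m/s = 1.44 km/s.
(c) ΔV_total = ΔV₁ + ΔV₂ ≈ 3884 m/s = 3.884 km/s.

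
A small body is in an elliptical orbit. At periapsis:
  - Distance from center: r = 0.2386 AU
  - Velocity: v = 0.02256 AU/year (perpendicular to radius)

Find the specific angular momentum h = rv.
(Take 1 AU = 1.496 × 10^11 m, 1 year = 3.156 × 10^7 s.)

Convert to SI: r = 0.2386 AU = 3.56946e+10 m; v = 0.02256 AU/year = 106.938 m/s.
With v perpendicular to r, h = r · v.
h = 3.56946e+10 · 106.938 m²/s ≈ 3.817e+12 m²/s.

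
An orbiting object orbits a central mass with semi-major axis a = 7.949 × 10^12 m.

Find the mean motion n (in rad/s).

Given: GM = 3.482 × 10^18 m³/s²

n = √(GM / a³).
n = √(3.482e+18 / (7.949e+12)³) rad/s ≈ 8.326e-11 rad/s.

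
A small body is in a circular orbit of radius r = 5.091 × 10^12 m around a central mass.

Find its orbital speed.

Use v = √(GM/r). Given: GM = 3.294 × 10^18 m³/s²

For a circular orbit, gravity supplies the centripetal force, so v = √(GM / r).
v = √(3.294e+18 / 5.091e+12) m/s ≈ 804.4 m/s = 804.4 m/s.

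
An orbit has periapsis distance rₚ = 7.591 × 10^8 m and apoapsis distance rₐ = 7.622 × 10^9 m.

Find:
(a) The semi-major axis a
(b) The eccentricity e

(a) a = (rₚ + rₐ) / 2 = (7.591e+08 + 7.622e+09) / 2 ≈ 4.191e+09 m = 4.191 × 10^9 m.
(b) e = (rₐ − rₚ) / (rₐ + rₚ) = (7.622e+09 − 7.591e+08) / (7.622e+09 + 7.591e+08) ≈ 0.8189.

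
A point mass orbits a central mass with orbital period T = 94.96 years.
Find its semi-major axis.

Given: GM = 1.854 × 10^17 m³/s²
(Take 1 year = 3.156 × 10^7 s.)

Convert to SI: T = 94.96 years = 2.99694e+09 s.
Invert Kepler's third law: a = (GM · T² / (4π²))^(1/3).
Substituting T = 2.99694e+09 s and GM = 1.854e+17 m³/s²:
a = (1.854e+17 · (2.99694e+09)² / (4π²))^(1/3) m
a ≈ 3.481e+11 m = 348.1 Gm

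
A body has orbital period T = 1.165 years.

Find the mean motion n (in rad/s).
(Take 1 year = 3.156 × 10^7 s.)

Convert to SI: T = 1.165 years = 3.67674e+07 s.
n = 2π / T.
n = 2π / 3.67674e+07 s ≈ 1.709e-07 rad/s.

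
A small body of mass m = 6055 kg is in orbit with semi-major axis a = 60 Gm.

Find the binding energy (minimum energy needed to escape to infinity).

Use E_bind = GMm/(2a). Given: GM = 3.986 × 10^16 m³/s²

Convert to SI: a = 60 Gm = 6e+10 m.
Total orbital energy is E = −GMm/(2a); binding energy is E_bind = −E = GMm/(2a).
E_bind = 3.986e+16 · 6055 / (2 · 6e+10) J ≈ 2.011e+09 J = 2.011 GJ.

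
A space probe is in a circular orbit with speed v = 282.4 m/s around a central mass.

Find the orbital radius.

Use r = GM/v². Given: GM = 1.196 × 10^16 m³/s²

For a circular orbit, v² = GM / r, so r = GM / v².
r = 1.196e+16 / (282.4)² m ≈ 1.5e+11 m = 150 Gm.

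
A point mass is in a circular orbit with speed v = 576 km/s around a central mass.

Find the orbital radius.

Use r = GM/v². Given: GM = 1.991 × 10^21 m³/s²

Convert to SI: v = 576 km/s = 576000 m/s.
For a circular orbit, v² = GM / r, so r = GM / v².
r = 1.991e+21 / (576000)² m ≈ 6.001e+09 m = 6.001 Gm.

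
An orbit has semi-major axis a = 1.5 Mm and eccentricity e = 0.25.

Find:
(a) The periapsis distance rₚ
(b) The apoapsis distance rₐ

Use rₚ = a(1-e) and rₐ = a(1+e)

Convert to SI: a = 1.5 Mm = 1.5e+06 m.
(a) rₚ = a(1 − e) = 1.5e+06 · (1 − 0.25) = 1.5e+06 · 0.75 ≈ 1.125e+06 m = 1.125 Mm.
(b) rₐ = a(1 + e) = 1.5e+06 · (1 + 0.25) = 1.5e+06 · 1.25 ≈ 1.875e+06 m = 1.875 Mm.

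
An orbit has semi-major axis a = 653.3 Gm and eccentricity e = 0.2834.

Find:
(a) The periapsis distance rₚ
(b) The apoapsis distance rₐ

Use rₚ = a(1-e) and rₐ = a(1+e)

Convert to SI: a = 653.3 Gm = 6.533e+11 m.
(a) rₚ = a(1 − e) = 6.533e+11 · (1 − 0.2834) = 6.533e+11 · 0.7166 ≈ 4.682e+11 m = 468.2 Gm.
(b) rₐ = a(1 + e) = 6.533e+11 · (1 + 0.2834) = 6.533e+11 · 1.2834 ≈ 8.384e+11 m = 838.4 Gm.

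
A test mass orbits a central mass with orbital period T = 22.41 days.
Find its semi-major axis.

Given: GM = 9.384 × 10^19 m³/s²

Convert to SI: T = 22.41 days = 1.93622e+06 s.
Invert Kepler's third law: a = (GM · T² / (4π²))^(1/3).
Substituting T = 1.93622e+06 s and GM = 9.384e+19 m³/s²:
a = (9.384e+19 · (1.93622e+06)² / (4π²))^(1/3) m
a ≈ 2.073e+10 m = 2.073 × 10^10 m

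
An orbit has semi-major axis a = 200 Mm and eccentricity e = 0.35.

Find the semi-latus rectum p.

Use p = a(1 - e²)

Convert to SI: a = 200 Mm = 2e+08 m.
p = a (1 − e²).
p = 2e+08 · (1 − (0.35)²) = 2e+08 · 0.8775 ≈ 1.755e+08 m = 175.5 Mm.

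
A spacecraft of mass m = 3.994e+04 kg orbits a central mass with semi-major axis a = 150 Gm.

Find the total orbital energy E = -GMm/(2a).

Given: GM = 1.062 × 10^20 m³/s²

Convert to SI: a = 150 Gm = 1.5e+11 m.
E = −GMm / (2a).
E = −1.062e+20 · 3.994e+04 / (2 · 1.5e+11) J ≈ -1.414e+13 J = -14.14 TJ.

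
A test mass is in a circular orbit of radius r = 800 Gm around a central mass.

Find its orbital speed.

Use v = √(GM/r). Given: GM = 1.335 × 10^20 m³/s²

Convert to SI: r = 800 Gm = 8e+11 m.
For a circular orbit, gravity supplies the centripetal force, so v = √(GM / r).
v = √(1.335e+20 / 8e+11) m/s ≈ 1.292e+04 m/s = 12.92 km/s.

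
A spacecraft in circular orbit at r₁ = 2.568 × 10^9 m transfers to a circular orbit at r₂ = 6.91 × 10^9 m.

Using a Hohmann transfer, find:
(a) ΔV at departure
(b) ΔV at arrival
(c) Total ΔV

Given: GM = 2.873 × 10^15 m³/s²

Transfer semi-major axis: a_t = (r₁ + r₂)/2 = (2.568e+09 + 6.91e+09)/2 = 4.739e+09 m.
Circular speeds: v₁ = √(GM/r₁) = 1057.72 m/s, v₂ = √(GM/r₂) = 644.806 m/s.
Transfer speeds (vis-viva v² = GM(2/r − 1/a_t)): v₁ᵗ = 1277.22 m/s, v₂ᵗ = 474.66 m/s.
(a) ΔV₁ = |v₁ᵗ − v₁| ≈ 219.5 m/s = 219.5 m/s.
(b) ΔV₂ = |v₂ − v₂ᵗ| ≈ 170.1 m/s = 170.1 m/s.
(c) ΔV_total = ΔV₁ + ΔV₂ ≈ 389.6 m/s = 389.6 m/s.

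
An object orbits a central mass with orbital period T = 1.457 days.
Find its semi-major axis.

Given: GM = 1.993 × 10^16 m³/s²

Convert to SI: T = 1.457 days = 125885 s.
Invert Kepler's third law: a = (GM · T² / (4π²))^(1/3).
Substituting T = 125885 s and GM = 1.993e+16 m³/s²:
a = (1.993e+16 · (125885)² / (4π²))^(1/3) m
a ≈ 2e+08 m = 200 Mm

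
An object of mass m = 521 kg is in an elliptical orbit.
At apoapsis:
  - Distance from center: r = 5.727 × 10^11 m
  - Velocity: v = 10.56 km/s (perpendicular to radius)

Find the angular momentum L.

Convert to SI: v = 10.56 km/s = 10560 m/s.
Since v is perpendicular to r, L = m · v · r.
L = 521 · 10560 · 5.727e+11 kg·m²/s ≈ 3.151e+18 kg·m²/s.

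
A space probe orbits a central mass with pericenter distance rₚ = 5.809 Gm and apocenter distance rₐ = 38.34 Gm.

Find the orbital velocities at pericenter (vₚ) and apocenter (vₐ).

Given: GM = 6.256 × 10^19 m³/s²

Convert to SI: rₚ = 5.809 Gm = 5.809e+09 m; rₐ = 38.34 Gm = 3.834e+10 m.
Use the vis-viva equation v² = GM(2/r − 1/a) with a = (rₚ + rₐ)/2 = (5.809e+09 + 3.834e+10)/2 = 2.20745e+10 m.
vₚ = √(GM · (2/rₚ − 1/a)) = √(6.256e+19 · (2/5.809e+09 − 1/2.20745e+10)) m/s ≈ 1.368e+05 m/s = 136.8 km/s.
vₐ = √(GM · (2/rₐ − 1/a)) = √(6.256e+19 · (2/3.834e+10 − 1/2.20745e+10)) m/s ≈ 2.072e+04 m/s = 20.72 km/s.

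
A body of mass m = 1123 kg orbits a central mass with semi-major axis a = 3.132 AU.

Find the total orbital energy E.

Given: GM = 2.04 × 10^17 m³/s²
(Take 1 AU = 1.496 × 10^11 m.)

Convert to SI: a = 3.132 AU = 4.68547e+11 m.
E = −GMm / (2a).
E = −2.04e+17 · 1123 / (2 · 4.68547e+11) J ≈ -2.445e+08 J = -244.5 MJ.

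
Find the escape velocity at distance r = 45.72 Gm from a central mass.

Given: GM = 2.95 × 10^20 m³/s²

Convert to SI: r = 45.72 Gm = 4.572e+10 m.
Escape velocity comes from setting total energy to zero: ½v² − GM/r = 0 ⇒ v_esc = √(2GM / r).
v_esc = √(2 · 2.95e+20 / 4.572e+10) m/s ≈ 1.136e+05 m/s = 113.6 km/s.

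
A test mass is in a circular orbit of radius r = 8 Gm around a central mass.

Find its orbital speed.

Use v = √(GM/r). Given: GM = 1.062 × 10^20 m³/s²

Convert to SI: r = 8 Gm = 8e+09 m.
For a circular orbit, gravity supplies the centripetal force, so v = √(GM / r).
v = √(1.062e+20 / 8e+09) m/s ≈ 1.152e+05 m/s = 115.2 km/s.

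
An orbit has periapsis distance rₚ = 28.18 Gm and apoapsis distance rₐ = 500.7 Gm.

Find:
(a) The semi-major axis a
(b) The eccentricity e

Convert to SI: rₚ = 28.18 Gm = 2.818e+10 m; rₐ = 500.7 Gm = 5.007e+11 m.
(a) a = (rₚ + rₐ) / 2 = (2.818e+10 + 5.007e+11) / 2 ≈ 2.644e+11 m = 264.4 Gm.
(b) e = (rₐ − rₚ) / (rₐ + rₚ) = (5.007e+11 − 2.818e+10) / (5.007e+11 + 2.818e+10) ≈ 0.8934.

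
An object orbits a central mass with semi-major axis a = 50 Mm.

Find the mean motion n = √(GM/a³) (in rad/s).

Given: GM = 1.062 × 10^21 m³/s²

Convert to SI: a = 50 Mm = 5e+07 m.
n = √(GM / a³).
n = √(1.062e+21 / (5e+07)³) rad/s ≈ 0.09217 rad/s.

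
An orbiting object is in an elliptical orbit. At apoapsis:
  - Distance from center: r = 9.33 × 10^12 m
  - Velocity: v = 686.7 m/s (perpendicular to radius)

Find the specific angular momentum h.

With v perpendicular to r, h = r · v.
h = 9.33e+12 · 686.7 m²/s ≈ 6.407e+15 m²/s.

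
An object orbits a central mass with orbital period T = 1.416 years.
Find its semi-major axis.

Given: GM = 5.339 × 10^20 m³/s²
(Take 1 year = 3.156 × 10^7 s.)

Convert to SI: T = 1.416 years = 4.4689e+07 s.
Invert Kepler's third law: a = (GM · T² / (4π²))^(1/3).
Substituting T = 4.4689e+07 s and GM = 5.339e+20 m³/s²:
a = (5.339e+20 · (4.4689e+07)² / (4π²))^(1/3) m
a ≈ 3e+11 m = 300 Gm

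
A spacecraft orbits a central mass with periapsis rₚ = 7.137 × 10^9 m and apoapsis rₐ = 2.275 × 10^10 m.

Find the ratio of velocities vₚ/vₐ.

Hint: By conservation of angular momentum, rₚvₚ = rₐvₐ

Conservation of angular momentum gives rₚvₚ = rₐvₐ, so vₚ/vₐ = rₐ/rₚ.
vₚ/vₐ = 2.275e+10 / 7.137e+09 ≈ 3.188.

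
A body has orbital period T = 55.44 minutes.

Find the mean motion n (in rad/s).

Convert to SI: T = 55.44 minutes = 3326.4 s.
n = 2π / T.
n = 2π / 3326.4 s ≈ 0.001889 rad/s.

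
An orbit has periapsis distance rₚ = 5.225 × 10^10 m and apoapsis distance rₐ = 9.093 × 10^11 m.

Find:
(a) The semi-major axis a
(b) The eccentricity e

(a) a = (rₚ + rₐ) / 2 = (5.225e+10 + 9.093e+11) / 2 ≈ 4.808e+11 m = 4.808 × 10^11 m.
(b) e = (rₐ − rₚ) / (rₐ + rₚ) = (9.093e+11 − 5.225e+10) / (9.093e+11 + 5.225e+10) ≈ 0.8913.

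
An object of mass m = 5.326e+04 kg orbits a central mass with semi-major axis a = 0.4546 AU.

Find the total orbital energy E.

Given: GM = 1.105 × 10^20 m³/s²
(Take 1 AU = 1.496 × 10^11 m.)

Convert to SI: a = 0.4546 AU = 6.80082e+10 m.
E = −GMm / (2a).
E = −1.105e+20 · 5.326e+04 / (2 · 6.80082e+10) J ≈ -4.327e+13 J = -43.27 TJ.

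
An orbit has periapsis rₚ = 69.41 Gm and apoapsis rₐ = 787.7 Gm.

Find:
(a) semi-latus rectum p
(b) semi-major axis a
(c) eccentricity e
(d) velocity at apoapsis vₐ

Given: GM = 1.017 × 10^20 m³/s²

Convert to SI: rₚ = 69.41 Gm = 6.941e+10 m; rₐ = 787.7 Gm = 7.877e+11 m.
(a) From a = (rₚ + rₐ)/2 = 4.28555e+11 m and e = (rₐ − rₚ)/(rₐ + rₚ) = 0.838037, p = a(1 − e²) = 4.28555e+11 · (1 − (0.838037)²) ≈ 1.276e+11 m
(b) a = (rₚ + rₐ)/2 = (6.941e+10 + 7.877e+11)/2 ≈ 4.286e+11 m
(c) e = (rₐ − rₚ)/(rₐ + rₚ) = (7.877e+11 − 6.941e+10)/(7.877e+11 + 6.941e+10) ≈ 0.838
(d) With a = (rₚ + rₐ)/2 = 4.28555e+11 m, vₐ = √(GM (2/rₐ − 1/a)) = √(1.017e+20 · (2/7.877e+11 − 1/4.28555e+11)) m/s ≈ 4573 m/s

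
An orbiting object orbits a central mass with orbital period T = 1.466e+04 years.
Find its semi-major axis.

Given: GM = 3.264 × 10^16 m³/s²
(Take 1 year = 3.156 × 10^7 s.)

Convert to SI: T = 1.466e+04 years = 4.6267e+11 s.
Invert Kepler's third law: a = (GM · T² / (4π²))^(1/3).
Substituting T = 4.6267e+11 s and GM = 3.264e+16 m³/s²:
a = (3.264e+16 · (4.6267e+11)² / (4π²))^(1/3) m
a ≈ 5.614e+12 m = 5.614 Tm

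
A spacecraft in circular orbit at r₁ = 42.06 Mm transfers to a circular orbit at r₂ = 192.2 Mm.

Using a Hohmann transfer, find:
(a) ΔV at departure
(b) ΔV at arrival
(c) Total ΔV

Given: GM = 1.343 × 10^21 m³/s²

Convert to SI: r₁ = 42.06 Mm = 4.206e+07 m; r₂ = 192.2 Mm = 1.922e+08 m.
Transfer semi-major axis: a_t = (r₁ + r₂)/2 = (4.206e+07 + 1.922e+08)/2 = 1.1713e+08 m.
Circular speeds: v₁ = √(GM/r₁) = 5.65071e+06 m/s, v₂ = √(GM/r₂) = 2.64339e+06 m/s.
Transfer speeds (vis-viva v² = GM(2/r − 1/a_t)): v₁ᵗ = 7.23846e+06 m/s, v₂ᵗ = 1.58402e+06 m/s.
(a) ΔV₁ = |v₁ᵗ − v₁| ≈ 1.588e+06 m/s = 1588 km/s.
(b) ΔV₂ = |v₂ − v₂ᵗ| ≈ 1.059e+06 m/s = 1059 km/s.
(c) ΔV_total = ΔV₁ + ΔV₂ ≈ 2.647e+06 m/s = 2647 km/s.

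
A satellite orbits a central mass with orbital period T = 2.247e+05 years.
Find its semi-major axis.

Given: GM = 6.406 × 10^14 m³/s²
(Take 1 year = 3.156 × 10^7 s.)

Convert to SI: T = 2.247e+05 years = 7.09153e+12 s.
Invert Kepler's third law: a = (GM · T² / (4π²))^(1/3).
Substituting T = 7.09153e+12 s and GM = 6.406e+14 m³/s²:
a = (6.406e+14 · (7.09153e+12)² / (4π²))^(1/3) m
a ≈ 9.345e+12 m = 9.345 × 10^12 m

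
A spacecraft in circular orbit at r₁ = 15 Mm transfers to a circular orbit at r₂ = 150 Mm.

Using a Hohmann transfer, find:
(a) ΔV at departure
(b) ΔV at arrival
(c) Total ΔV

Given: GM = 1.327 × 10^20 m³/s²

Convert to SI: r₁ = 15 Mm = 1.5e+07 m; r₂ = 150 Mm = 1.5e+08 m.
Transfer semi-major axis: a_t = (r₁ + r₂)/2 = (1.5e+07 + 1.5e+08)/2 = 8.25e+07 m.
Circular speeds: v₁ = √(GM/r₁) = 2.97433e+06 m/s, v₂ = √(GM/r₂) = 940567 m/s.
Transfer speeds (vis-viva v² = GM(2/r − 1/a_t)): v₁ᵗ = 4.01059e+06 m/s, v₂ᵗ = 401059 m/s.
(a) ΔV₁ = |v₁ᵗ − v₁| ≈ 1.036e+06 m/s = 1036 km/s.
(b) ΔV₂ = |v₂ − v₂ᵗ| ≈ 5.395e+05 m/s = 539.5 km/s.
(c) ΔV_total = ΔV₁ + ΔV₂ ≈ 1.576e+06 m/s = 1576 km/s.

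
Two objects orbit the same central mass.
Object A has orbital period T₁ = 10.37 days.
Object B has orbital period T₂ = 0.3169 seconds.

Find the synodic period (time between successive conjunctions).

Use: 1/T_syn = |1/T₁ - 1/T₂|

Convert to SI: T₁ = 10.37 days = 895968 s.
T_syn = |T₁ · T₂ / (T₁ − T₂)|.
T_syn = |895968 · 0.3169 / (895968 − 0.3169)| s ≈ 0.3169 s = 0.3169 seconds.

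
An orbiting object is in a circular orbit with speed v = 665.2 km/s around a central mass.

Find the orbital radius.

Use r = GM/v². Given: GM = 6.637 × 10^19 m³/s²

Convert to SI: v = 665.2 km/s = 665200 m/s.
For a circular orbit, v² = GM / r, so r = GM / v².
r = 6.637e+19 / (665200)² m ≈ 1.5e+08 m = 150 Mm.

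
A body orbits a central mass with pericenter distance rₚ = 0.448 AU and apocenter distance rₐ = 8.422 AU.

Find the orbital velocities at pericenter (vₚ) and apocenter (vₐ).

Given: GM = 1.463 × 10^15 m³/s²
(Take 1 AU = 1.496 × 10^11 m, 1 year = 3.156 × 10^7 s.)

Convert to SI: rₚ = 0.448 AU = 6.70208e+10 m; rₐ = 8.422 AU = 1.25993e+12 m.
Use the vis-viva equation v² = GM(2/r − 1/a) with a = (rₚ + rₐ)/2 = (6.70208e+10 + 1.25993e+12)/2 = 6.63476e+11 m.
vₚ = √(GM · (2/rₚ − 1/a)) = √(1.463e+15 · (2/6.70208e+10 − 1/6.63476e+11)) m/s ≈ 203.6 m/s = 0.04295 AU/year.
vₐ = √(GM · (2/rₐ − 1/a)) = √(1.463e+15 · (2/1.25993e+12 − 1/6.63476e+11)) m/s ≈ 10.83 m/s = 0.002285 AU/year.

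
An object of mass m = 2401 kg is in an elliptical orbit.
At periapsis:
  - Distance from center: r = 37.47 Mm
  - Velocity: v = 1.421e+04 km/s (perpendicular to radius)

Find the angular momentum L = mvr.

Convert to SI: r = 37.47 Mm = 3.747e+07 m; v = 1.421e+04 km/s = 1.421e+07 m/s.
Since v is perpendicular to r, L = m · v · r.
L = 2401 · 1.421e+07 · 3.747e+07 kg·m²/s ≈ 1.278e+18 kg·m²/s.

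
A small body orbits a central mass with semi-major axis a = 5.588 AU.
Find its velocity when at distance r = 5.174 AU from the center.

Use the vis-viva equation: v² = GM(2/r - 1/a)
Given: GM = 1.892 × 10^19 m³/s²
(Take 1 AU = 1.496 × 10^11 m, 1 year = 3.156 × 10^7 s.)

Convert to SI: a = 5.588 AU = 8.35965e+11 m; r = 5.174 AU = 7.7403e+11 m.
Vis-viva: v = √(GM · (2/r − 1/a)).
2/r − 1/a = 2/7.7403e+11 − 1/8.35965e+11 = 1.38766e-12 m⁻¹.
v = √(1.892e+19 · 1.38766e-12) m/s ≈ 5124 m/s = 1.081 AU/year.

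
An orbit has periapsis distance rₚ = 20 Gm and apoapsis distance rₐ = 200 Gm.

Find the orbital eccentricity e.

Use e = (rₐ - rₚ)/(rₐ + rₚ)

Convert to SI: rₚ = 20 Gm = 2e+10 m; rₐ = 200 Gm = 2e+11 m.
e = (rₐ − rₚ) / (rₐ + rₚ).
e = (2e+11 − 2e+10) / (2e+11 + 2e+10) = 1.8e+11 / 2.2e+11 ≈ 0.8182.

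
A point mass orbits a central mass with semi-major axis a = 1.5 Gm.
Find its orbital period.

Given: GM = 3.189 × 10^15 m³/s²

Convert to SI: a = 1.5 Gm = 1.5e+09 m.
Kepler's third law: T = 2π √(a³ / GM).
Substituting a = 1.5e+09 m and GM = 3.189e+15 m³/s²:
T = 2π √((1.5e+09)³ / 3.189e+15) s
T ≈ 6.464e+06 s = 74.81 days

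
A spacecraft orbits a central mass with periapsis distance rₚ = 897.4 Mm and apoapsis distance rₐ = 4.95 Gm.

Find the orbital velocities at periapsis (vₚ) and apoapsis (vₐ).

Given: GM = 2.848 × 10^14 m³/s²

Convert to SI: rₚ = 897.4 Mm = 8.974e+08 m; rₐ = 4.95 Gm = 4.95e+09 m.
Use the vis-viva equation v² = GM(2/r − 1/a) with a = (rₚ + rₐ)/2 = (8.974e+08 + 4.95e+09)/2 = 2.9237e+09 m.
vₚ = √(GM · (2/rₚ − 1/a)) = √(2.848e+14 · (2/8.974e+08 − 1/2.9237e+09)) m/s ≈ 733 m/s = 733 m/s.
vₐ = √(GM · (2/rₐ − 1/a)) = √(2.848e+14 · (2/4.95e+09 − 1/2.9237e+09)) m/s ≈ 132.9 m/s = 132.9 m/s.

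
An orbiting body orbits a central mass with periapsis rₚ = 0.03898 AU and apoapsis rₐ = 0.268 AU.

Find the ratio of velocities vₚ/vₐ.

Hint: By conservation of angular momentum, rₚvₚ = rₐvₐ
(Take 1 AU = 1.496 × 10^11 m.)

Convert to SI: rₚ = 0.03898 AU = 5.83141e+09 m; rₐ = 0.268 AU = 4.00928e+10 m.
Conservation of angular momentum gives rₚvₚ = rₐvₐ, so vₚ/vₐ = rₐ/rₚ.
vₚ/vₐ = 4.00928e+10 / 5.83141e+09 ≈ 6.875.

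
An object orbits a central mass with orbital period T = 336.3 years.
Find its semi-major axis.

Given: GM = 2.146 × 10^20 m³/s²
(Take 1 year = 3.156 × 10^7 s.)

Convert to SI: T = 336.3 years = 1.06136e+10 s.
Invert Kepler's third law: a = (GM · T² / (4π²))^(1/3).
Substituting T = 1.06136e+10 s and GM = 2.146e+20 m³/s²:
a = (2.146e+20 · (1.06136e+10)² / (4π²))^(1/3) m
a ≈ 8.492e+12 m = 8.492 Tm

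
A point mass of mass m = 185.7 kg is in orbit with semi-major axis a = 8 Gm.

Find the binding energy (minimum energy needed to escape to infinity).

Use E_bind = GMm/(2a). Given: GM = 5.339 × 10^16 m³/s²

Convert to SI: a = 8 Gm = 8e+09 m.
Total orbital energy is E = −GMm/(2a); binding energy is E_bind = −E = GMm/(2a).
E_bind = 5.339e+16 · 185.7 / (2 · 8e+09) J ≈ 6.197e+08 J = 619.7 MJ.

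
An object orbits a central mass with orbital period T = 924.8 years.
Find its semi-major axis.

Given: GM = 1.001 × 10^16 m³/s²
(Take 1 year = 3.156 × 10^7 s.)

Convert to SI: T = 924.8 years = 2.91867e+10 s.
Invert Kepler's third law: a = (GM · T² / (4π²))^(1/3).
Substituting T = 2.91867e+10 s and GM = 1.001e+16 m³/s²:
a = (1.001e+16 · (2.91867e+10)² / (4π²))^(1/3) m
a ≈ 6e+11 m = 600 Gm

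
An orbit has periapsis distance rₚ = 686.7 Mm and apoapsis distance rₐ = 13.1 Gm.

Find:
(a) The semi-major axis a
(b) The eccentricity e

Convert to SI: rₚ = 686.7 Mm = 6.867e+08 m; rₐ = 13.1 Gm = 1.31e+10 m.
(a) a = (rₚ + rₐ) / 2 = (6.867e+08 + 1.31e+10) / 2 ≈ 6.893e+09 m = 6.893 Gm.
(b) e = (rₐ − rₚ) / (rₐ + rₚ) = (1.31e+10 − 6.867e+08) / (1.31e+10 + 6.867e+08) ≈ 0.9004.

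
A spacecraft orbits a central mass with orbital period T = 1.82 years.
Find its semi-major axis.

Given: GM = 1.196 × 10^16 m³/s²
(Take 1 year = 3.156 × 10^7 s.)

Convert to SI: T = 1.82 years = 5.74392e+07 s.
Invert Kepler's third law: a = (GM · T² / (4π²))^(1/3).
Substituting T = 5.74392e+07 s and GM = 1.196e+16 m³/s²:
a = (1.196e+16 · (5.74392e+07)² / (4π²))^(1/3) m
a ≈ 9.998e+09 m = 9.998 Gm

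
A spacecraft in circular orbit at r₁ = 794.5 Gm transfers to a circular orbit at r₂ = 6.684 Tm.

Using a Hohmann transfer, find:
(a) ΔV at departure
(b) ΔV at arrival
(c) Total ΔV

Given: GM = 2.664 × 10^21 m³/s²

Convert to SI: r₁ = 794.5 Gm = 7.945e+11 m; r₂ = 6.684 Tm = 6.684e+12 m.
Transfer semi-major axis: a_t = (r₁ + r₂)/2 = (7.945e+11 + 6.684e+12)/2 = 3.73925e+12 m.
Circular speeds: v₁ = √(GM/r₁) = 57905.5 m/s, v₂ = √(GM/r₂) = 19964.1 m/s.
Transfer speeds (vis-viva v² = GM(2/r − 1/a_t)): v₁ᵗ = 77418.7 m/s, v₂ᵗ = 9202.45 m/s.
(a) ΔV₁ = |v₁ᵗ − v₁| ≈ 1.951e+04 m/s = 19.51 km/s.
(b) ΔV₂ = |v₂ − v₂ᵗ| ≈ 1.076e+04 m/s = 10.76 km/s.
(c) ΔV_total = ΔV₁ + ΔV₂ ≈ 3.027e+04 m/s = 30.27 km/s.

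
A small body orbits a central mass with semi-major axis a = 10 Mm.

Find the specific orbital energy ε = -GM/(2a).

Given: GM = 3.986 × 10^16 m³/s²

Convert to SI: a = 10 Mm = 1e+07 m.
ε = −GM / (2a).
ε = −3.986e+16 / (2 · 1e+07) J/kg ≈ -1.993e+09 J/kg = -1.993 GJ/kg.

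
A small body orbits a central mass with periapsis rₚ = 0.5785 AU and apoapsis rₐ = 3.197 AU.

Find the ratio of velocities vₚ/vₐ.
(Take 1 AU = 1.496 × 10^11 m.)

Convert to SI: rₚ = 0.5785 AU = 8.65436e+10 m; rₐ = 3.197 AU = 4.78271e+11 m.
Conservation of angular momentum gives rₚvₚ = rₐvₐ, so vₚ/vₐ = rₐ/rₚ.
vₚ/vₐ = 4.78271e+11 / 8.65436e+10 ≈ 5.526.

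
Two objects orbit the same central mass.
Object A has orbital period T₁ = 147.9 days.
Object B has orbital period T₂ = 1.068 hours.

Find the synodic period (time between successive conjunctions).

Convert to SI: T₁ = 147.9 days = 1.27786e+07 s; T₂ = 1.068 hours = 3844.8 s.
T_syn = |T₁ · T₂ / (T₁ − T₂)|.
T_syn = |1.27786e+07 · 3844.8 / (1.27786e+07 − 3844.8)| s ≈ 3846 s = 1.068 hours.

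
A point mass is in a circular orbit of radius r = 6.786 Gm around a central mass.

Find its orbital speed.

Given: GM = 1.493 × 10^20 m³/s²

Convert to SI: r = 6.786 Gm = 6.786e+09 m.
For a circular orbit, gravity supplies the centripetal force, so v = √(GM / r).
v = √(1.493e+20 / 6.786e+09) m/s ≈ 1.483e+05 m/s = 148.3 km/s.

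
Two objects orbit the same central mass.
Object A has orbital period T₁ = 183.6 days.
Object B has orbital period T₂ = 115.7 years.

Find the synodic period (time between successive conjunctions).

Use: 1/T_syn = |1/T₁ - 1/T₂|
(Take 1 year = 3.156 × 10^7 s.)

Convert to SI: T₁ = 183.6 days = 1.5863e+07 s; T₂ = 115.7 years = 3.65149e+09 s.
T_syn = |T₁ · T₂ / (T₁ − T₂)|.
T_syn = |1.5863e+07 · 3.65149e+09 / (1.5863e+07 − 3.65149e+09)| s ≈ 1.593e+07 s = 184.4 days.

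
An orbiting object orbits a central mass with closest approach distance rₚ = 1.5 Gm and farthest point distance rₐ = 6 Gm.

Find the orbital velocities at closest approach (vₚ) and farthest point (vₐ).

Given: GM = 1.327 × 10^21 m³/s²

Convert to SI: rₚ = 1.5 Gm = 1.5e+09 m; rₐ = 6 Gm = 6e+09 m.
Use the vis-viva equation v² = GM(2/r − 1/a) with a = (rₚ + rₐ)/2 = (1.5e+09 + 6e+09)/2 = 3.75e+09 m.
vₚ = √(GM · (2/rₚ − 1/a)) = √(1.327e+21 · (2/1.5e+09 − 1/3.75e+09)) m/s ≈ 1.19e+06 m/s = 1190 km/s.
vₐ = √(GM · (2/rₐ − 1/a)) = √(1.327e+21 · (2/6e+09 − 1/3.75e+09)) m/s ≈ 2.974e+05 m/s = 297.4 km/s.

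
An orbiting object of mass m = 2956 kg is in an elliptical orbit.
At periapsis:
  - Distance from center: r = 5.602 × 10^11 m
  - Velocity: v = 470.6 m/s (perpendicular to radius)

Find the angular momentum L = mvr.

Since v is perpendicular to r, L = m · v · r.
L = 2956 · 470.6 · 5.602e+11 kg·m²/s ≈ 7.793e+17 kg·m²/s.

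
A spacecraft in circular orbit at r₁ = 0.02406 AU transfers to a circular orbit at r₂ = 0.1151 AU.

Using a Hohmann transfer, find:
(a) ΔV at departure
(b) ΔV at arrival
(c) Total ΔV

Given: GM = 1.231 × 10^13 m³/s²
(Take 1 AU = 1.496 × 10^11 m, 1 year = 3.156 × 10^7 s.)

Convert to SI: r₁ = 0.02406 AU = 3.59938e+09 m; r₂ = 0.1151 AU = 1.7219e+10 m.
Transfer semi-major axis: a_t = (r₁ + r₂)/2 = (3.59938e+09 + 1.7219e+10)/2 = 1.04092e+10 m.
Circular speeds: v₁ = √(GM/r₁) = 58.4811 m/s, v₂ = √(GM/r₂) = 26.7378 m/s.
Transfer speeds (vis-viva v² = GM(2/r − 1/a_t)): v₁ᵗ = 75.2161 m/s, v₂ᵗ = 15.7228 m/s.
(a) ΔV₁ = |v₁ᵗ − v₁| ≈ 16.74 m/s = 0.00353 AU/year.
(b) ΔV₂ = |v₂ − v₂ᵗ| ≈ 11.01 m/s = 0.002324 AU/year.
(c) ΔV_total = ΔV₁ + ΔV₂ ≈ 27.75 m/s = 0.005854 AU/year.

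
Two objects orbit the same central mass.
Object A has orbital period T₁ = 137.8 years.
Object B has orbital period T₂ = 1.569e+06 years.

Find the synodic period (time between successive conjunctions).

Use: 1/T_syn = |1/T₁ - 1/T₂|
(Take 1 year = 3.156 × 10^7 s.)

Convert to SI: T₁ = 137.8 years = 4.34897e+09 s; T₂ = 1.569e+06 years = 4.95176e+13 s.
T_syn = |T₁ · T₂ / (T₁ − T₂)|.
T_syn = |4.34897e+09 · 4.95176e+13 / (4.34897e+09 − 4.95176e+13)| s ≈ 4.349e+09 s = 137.8 years.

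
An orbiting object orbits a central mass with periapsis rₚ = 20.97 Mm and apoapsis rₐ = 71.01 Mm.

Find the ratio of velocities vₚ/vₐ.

Convert to SI: rₚ = 20.97 Mm = 2.097e+07 m; rₐ = 71.01 Mm = 7.101e+07 m.
Conservation of angular momentum gives rₚvₚ = rₐvₐ, so vₚ/vₐ = rₐ/rₚ.
vₚ/vₐ = 7.101e+07 / 2.097e+07 ≈ 3.386.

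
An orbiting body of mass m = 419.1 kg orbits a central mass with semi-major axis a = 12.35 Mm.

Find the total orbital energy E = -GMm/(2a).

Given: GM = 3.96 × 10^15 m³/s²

Convert to SI: a = 12.35 Mm = 1.235e+07 m.
E = −GMm / (2a).
E = −3.96e+15 · 419.1 / (2 · 1.235e+07) J ≈ -6.719e+10 J = -67.19 GJ.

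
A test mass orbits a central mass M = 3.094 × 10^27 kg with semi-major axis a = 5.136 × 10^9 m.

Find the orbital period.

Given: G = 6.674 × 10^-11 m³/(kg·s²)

GM = G · M = 6.674e-11 · 3.094e+27 = 2.06494e+17 m³/s².
Kepler's third law: T = 2π √(a³ / GM).
Substituting a = 5.136e+09 m and GM = 2.06494e+17 m³/s²:
T = 2π √((5.136e+09)³ / 2.06494e+17) s
T ≈ 5.089e+06 s = 58.9 days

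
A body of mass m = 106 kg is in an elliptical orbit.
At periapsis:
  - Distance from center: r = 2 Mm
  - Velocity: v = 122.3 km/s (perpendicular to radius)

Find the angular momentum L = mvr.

Convert to SI: r = 2 Mm = 2e+06 m; v = 122.3 km/s = 122300 m/s.
Since v is perpendicular to r, L = m · v · r.
L = 106 · 122300 · 2e+06 kg·m²/s ≈ 2.593e+13 kg·m²/s.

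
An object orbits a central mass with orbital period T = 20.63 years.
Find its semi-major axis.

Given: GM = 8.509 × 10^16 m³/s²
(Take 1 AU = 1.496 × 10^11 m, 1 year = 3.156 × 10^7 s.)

Convert to SI: T = 20.63 years = 6.51083e+08 s.
Invert Kepler's third law: a = (GM · T² / (4π²))^(1/3).
Substituting T = 6.51083e+08 s and GM = 8.509e+16 m³/s²:
a = (8.509e+16 · (6.51083e+08)² / (4π²))^(1/3) m
a ≈ 9.704e+10 m = 0.6486 AU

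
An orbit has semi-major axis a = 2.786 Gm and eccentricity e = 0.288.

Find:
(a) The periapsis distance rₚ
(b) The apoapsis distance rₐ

Convert to SI: a = 2.786 Gm = 2.786e+09 m.
(a) rₚ = a(1 − e) = 2.786e+09 · (1 − 0.288) = 2.786e+09 · 0.712 ≈ 1.984e+09 m = 1.984 Gm.
(b) rₐ = a(1 + e) = 2.786e+09 · (1 + 0.288) = 2.786e+09 · 1.288 ≈ 3.588e+09 m = 3.588 Gm.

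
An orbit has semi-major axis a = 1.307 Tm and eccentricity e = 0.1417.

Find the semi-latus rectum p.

Convert to SI: a = 1.307 Tm = 1.307e+12 m.
p = a (1 − e²).
p = 1.307e+12 · (1 − (0.1417)²) = 1.307e+12 · 0.979921 ≈ 1.281e+12 m = 1.281 Tm.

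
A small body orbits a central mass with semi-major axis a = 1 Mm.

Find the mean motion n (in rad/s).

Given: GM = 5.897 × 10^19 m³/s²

Convert to SI: a = 1 Mm = 1e+06 m.
n = √(GM / a³).
n = √(5.897e+19 / (1e+06)³) rad/s ≈ 7.679 rad/s.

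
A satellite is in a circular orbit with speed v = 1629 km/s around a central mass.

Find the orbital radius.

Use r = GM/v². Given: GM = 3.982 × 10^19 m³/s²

Convert to SI: v = 1629 km/s = 1.629e+06 m/s.
For a circular orbit, v² = GM / r, so r = GM / v².
r = 3.982e+19 / (1.629e+06)² m ≈ 1.501e+07 m = 15.01 Mm.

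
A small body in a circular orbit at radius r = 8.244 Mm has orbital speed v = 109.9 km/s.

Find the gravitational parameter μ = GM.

Convert to SI: r = 8.244 Mm = 8.244e+06 m; v = 109.9 km/s = 109900 m/s.
For a circular orbit v² = GM/r, so GM = v² · r.
GM = (109900)² · 8.244e+06 m³/s² ≈ 9.957e+16 m³/s² = 9.957 × 10^16 m³/s².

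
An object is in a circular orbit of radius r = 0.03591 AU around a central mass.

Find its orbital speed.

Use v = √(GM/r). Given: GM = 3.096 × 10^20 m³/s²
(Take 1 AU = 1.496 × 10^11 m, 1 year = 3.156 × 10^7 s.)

Convert to SI: r = 0.03591 AU = 5.37214e+09 m.
For a circular orbit, gravity supplies the centripetal force, so v = √(GM / r).
v = √(3.096e+20 / 5.37214e+09) m/s ≈ 2.401e+05 m/s = 50.64 AU/year.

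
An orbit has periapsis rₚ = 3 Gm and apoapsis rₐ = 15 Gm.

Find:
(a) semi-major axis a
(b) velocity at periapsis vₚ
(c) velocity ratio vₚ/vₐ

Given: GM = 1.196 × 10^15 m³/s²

Convert to SI: rₚ = 3 Gm = 3e+09 m; rₐ = 15 Gm = 1.5e+10 m.
(a) a = (rₚ + rₐ)/2 = (3e+09 + 1.5e+10)/2 ≈ 9e+09 m
(b) With a = (rₚ + rₐ)/2 = 9e+09 m, vₚ = √(GM (2/rₚ − 1/a)) = √(1.196e+15 · (2/3e+09 − 1/9e+09)) m/s ≈ 815.1 m/s
(c) Conservation of angular momentum (rₚvₚ = rₐvₐ) gives vₚ/vₐ = rₐ/rₚ = 1.5e+10/3e+09 ≈ 5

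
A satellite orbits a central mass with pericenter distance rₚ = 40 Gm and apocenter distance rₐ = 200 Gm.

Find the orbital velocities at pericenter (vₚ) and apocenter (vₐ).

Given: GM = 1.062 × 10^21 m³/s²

Convert to SI: rₚ = 40 Gm = 4e+10 m; rₐ = 200 Gm = 2e+11 m.
Use the vis-viva equation v² = GM(2/r − 1/a) with a = (rₚ + rₐ)/2 = (4e+10 + 2e+11)/2 = 1.2e+11 m.
vₚ = √(GM · (2/rₚ − 1/a)) = √(1.062e+21 · (2/4e+10 − 1/1.2e+11)) m/s ≈ 2.104e+05 m/s = 210.4 km/s.
vₐ = √(GM · (2/rₐ − 1/a)) = √(1.062e+21 · (2/2e+11 − 1/1.2e+11)) m/s ≈ 4.207e+04 m/s = 42.07 km/s.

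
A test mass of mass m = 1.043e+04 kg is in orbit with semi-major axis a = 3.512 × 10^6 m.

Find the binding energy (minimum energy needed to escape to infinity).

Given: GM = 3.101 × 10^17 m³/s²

Total orbital energy is E = −GMm/(2a); binding energy is E_bind = −E = GMm/(2a).
E_bind = 3.101e+17 · 1.043e+04 / (2 · 3.512e+06) J ≈ 4.605e+14 J = 460.5 TJ.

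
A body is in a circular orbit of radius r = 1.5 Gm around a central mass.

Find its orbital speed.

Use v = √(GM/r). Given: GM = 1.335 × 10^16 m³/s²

Convert to SI: r = 1.5 Gm = 1.5e+09 m.
For a circular orbit, gravity supplies the centripetal force, so v = √(GM / r).
v = √(1.335e+16 / 1.5e+09) m/s ≈ 2983 m/s = 2.983 km/s.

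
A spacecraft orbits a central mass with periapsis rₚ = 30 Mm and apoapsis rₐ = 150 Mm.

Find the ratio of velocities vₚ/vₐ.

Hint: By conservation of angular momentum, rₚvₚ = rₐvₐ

Convert to SI: rₚ = 30 Mm = 3e+07 m; rₐ = 150 Mm = 1.5e+08 m.
Conservation of angular momentum gives rₚvₚ = rₐvₐ, so vₚ/vₐ = rₐ/rₚ.
vₚ/vₐ = 1.5e+08 / 3e+07 ≈ 5.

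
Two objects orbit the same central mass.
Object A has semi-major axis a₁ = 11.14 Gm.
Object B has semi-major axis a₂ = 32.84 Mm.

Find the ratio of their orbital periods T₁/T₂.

Convert to SI: a₁ = 11.14 Gm = 1.114e+10 m; a₂ = 32.84 Mm = 3.284e+07 m.
From Kepler's third law, (T₁/T₂)² = (a₁/a₂)³, so T₁/T₂ = (a₁/a₂)^(3/2).
a₁/a₂ = 1.114e+10 / 3.284e+07 = 339.22.
T₁/T₂ = (339.22)^(3/2) ≈ 6248.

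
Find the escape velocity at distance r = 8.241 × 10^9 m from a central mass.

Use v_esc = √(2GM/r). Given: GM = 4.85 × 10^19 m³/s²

Escape velocity comes from setting total energy to zero: ½v² − GM/r = 0 ⇒ v_esc = √(2GM / r).
v_esc = √(2 · 4.85e+19 / 8.241e+09) m/s ≈ 1.085e+05 m/s = 108.5 km/s.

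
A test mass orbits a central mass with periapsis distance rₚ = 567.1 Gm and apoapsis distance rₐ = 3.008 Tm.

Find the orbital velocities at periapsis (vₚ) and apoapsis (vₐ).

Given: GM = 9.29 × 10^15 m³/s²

Convert to SI: rₚ = 567.1 Gm = 5.671e+11 m; rₐ = 3.008 Tm = 3.008e+12 m.
Use the vis-viva equation v² = GM(2/r − 1/a) with a = (rₚ + rₐ)/2 = (5.671e+11 + 3.008e+12)/2 = 1.78755e+12 m.
vₚ = √(GM · (2/rₚ − 1/a)) = √(9.29e+15 · (2/5.671e+11 − 1/1.78755e+12)) m/s ≈ 166 m/s = 166 m/s.
vₐ = √(GM · (2/rₐ − 1/a)) = √(9.29e+15 · (2/3.008e+12 − 1/1.78755e+12)) m/s ≈ 31.3 m/s = 31.3 m/s.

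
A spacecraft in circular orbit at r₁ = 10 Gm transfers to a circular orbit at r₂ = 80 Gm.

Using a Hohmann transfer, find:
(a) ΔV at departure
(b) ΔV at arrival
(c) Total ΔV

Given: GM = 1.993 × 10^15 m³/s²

Convert to SI: r₁ = 10 Gm = 1e+10 m; r₂ = 80 Gm = 8e+10 m.
Transfer semi-major axis: a_t = (r₁ + r₂)/2 = (1e+10 + 8e+10)/2 = 4.5e+10 m.
Circular speeds: v₁ = √(GM/r₁) = 446.43 m/s, v₂ = √(GM/r₂) = 157.837 m/s.
Transfer speeds (vis-viva v² = GM(2/r − 1/a_t)): v₁ᵗ = 595.24 m/s, v₂ᵗ = 74.405 m/s.
(a) ΔV₁ = |v₁ᵗ − v₁| ≈ 148.8 m/s = 148.8 m/s.
(b) ΔV₂ = |v₂ − v₂ᵗ| ≈ 83.43 m/s = 83.43 m/s.
(c) ΔV_total = ΔV₁ + ΔV₂ ≈ 232.2 m/s = 232.2 m/s.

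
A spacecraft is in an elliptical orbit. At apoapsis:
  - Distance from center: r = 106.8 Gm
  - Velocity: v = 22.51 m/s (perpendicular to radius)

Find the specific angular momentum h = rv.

Convert to SI: r = 106.8 Gm = 1.068e+11 m.
With v perpendicular to r, h = r · v.
h = 1.068e+11 · 22.51 m²/s ≈ 2.404e+12 m²/s.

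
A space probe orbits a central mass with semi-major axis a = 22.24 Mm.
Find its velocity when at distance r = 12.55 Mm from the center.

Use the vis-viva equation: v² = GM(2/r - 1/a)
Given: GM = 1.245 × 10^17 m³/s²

Convert to SI: a = 22.24 Mm = 2.224e+07 m; r = 12.55 Mm = 1.255e+07 m.
Vis-viva: v = √(GM · (2/r − 1/a)).
2/r − 1/a = 2/1.255e+07 − 1/2.224e+07 = 1.14399e-07 m⁻¹.
v = √(1.245e+17 · 1.14399e-07) m/s ≈ 1.193e+05 m/s = 119.3 km/s.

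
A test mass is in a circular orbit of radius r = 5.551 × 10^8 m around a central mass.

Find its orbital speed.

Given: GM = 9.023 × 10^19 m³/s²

For a circular orbit, gravity supplies the centripetal force, so v = √(GM / r).
v = √(9.023e+19 / 5.551e+08) m/s ≈ 4.032e+05 m/s = 403.2 km/s.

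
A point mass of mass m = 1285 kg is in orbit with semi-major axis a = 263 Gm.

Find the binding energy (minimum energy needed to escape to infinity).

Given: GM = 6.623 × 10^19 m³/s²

Convert to SI: a = 263 Gm = 2.63e+11 m.
Total orbital energy is E = −GMm/(2a); binding energy is E_bind = −E = GMm/(2a).
E_bind = 6.623e+19 · 1285 / (2 · 2.63e+11) J ≈ 1.618e+11 J = 161.8 GJ.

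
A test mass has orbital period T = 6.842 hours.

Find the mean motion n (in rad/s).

Convert to SI: T = 6.842 hours = 24631.2 s.
n = 2π / T.
n = 2π / 24631.2 s ≈ 0.0002551 rad/s.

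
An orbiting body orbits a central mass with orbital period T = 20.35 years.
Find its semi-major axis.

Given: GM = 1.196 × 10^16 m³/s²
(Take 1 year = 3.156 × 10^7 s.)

Convert to SI: T = 20.35 years = 6.42246e+08 s.
Invert Kepler's third law: a = (GM · T² / (4π²))^(1/3).
Substituting T = 6.42246e+08 s and GM = 1.196e+16 m³/s²:
a = (1.196e+16 · (6.42246e+08)² / (4π²))^(1/3) m
a ≈ 4.999e+10 m = 49.99 Gm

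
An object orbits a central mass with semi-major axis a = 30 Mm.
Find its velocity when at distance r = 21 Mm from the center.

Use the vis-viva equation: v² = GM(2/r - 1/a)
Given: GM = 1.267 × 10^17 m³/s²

Convert to SI: a = 30 Mm = 3e+07 m; r = 21 Mm = 2.1e+07 m.
Vis-viva: v = √(GM · (2/r − 1/a)).
2/r − 1/a = 2/2.1e+07 − 1/3e+07 = 6.19048e-08 m⁻¹.
v = √(1.267e+17 · 6.19048e-08) m/s ≈ 8.856e+04 m/s = 88.56 km/s.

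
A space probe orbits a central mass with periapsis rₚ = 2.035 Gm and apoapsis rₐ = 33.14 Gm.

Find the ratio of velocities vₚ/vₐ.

Convert to SI: rₚ = 2.035 Gm = 2.035e+09 m; rₐ = 33.14 Gm = 3.314e+10 m.
Conservation of angular momentum gives rₚvₚ = rₐvₐ, so vₚ/vₐ = rₐ/rₚ.
vₚ/vₐ = 3.314e+10 / 2.035e+09 ≈ 16.29.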